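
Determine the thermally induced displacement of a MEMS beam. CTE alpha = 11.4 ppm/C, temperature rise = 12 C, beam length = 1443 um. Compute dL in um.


Step 1: Convert CTE: alpha = 11.4 ppm/C = 11.4e-6 /C
Step 2: dL = 11.4e-6 * 12 * 1443
dL = 0.1974 um


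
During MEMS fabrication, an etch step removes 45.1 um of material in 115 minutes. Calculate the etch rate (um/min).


Step 1: Etch rate = depth / time
Step 2: rate = 45.1 / 115
rate = 0.392 um/min


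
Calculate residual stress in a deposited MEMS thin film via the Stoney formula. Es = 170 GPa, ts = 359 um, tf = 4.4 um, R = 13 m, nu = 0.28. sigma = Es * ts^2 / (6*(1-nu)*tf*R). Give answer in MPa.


Step 1: Compute numerator: Es * ts^2 = 170 * 359^2 = 21909770 (GPa*um^2)
Step 2: Compute denominator (R in um): 6*(1-nu)*tf*R = 6*0.72*4.4*13e6 = 247104000.0 (um^2)
Step 3: sigma (GPa) = 21909770 / 247104000.0 = 8.8666e-02 GPa
Step 4: Convert to MPa (x1000): sigma = 88.7 MPa


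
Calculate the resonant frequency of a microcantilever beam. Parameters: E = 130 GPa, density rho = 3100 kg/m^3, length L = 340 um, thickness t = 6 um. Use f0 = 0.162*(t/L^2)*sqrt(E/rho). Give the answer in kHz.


Step 1: Convert units to SI.
t_SI = 6e-6 m, L_SI = 340e-6 m
Step 2: Calculate sqrt(E/rho).
sqrt(130e9 / 3100) = 6475.76 m/s
Step 3: Compute f0.
f0 = 0.162 * 6e-6 / (340e-6)^2 * 6475.76 = 54450.2 Hz = 54.45 kHz


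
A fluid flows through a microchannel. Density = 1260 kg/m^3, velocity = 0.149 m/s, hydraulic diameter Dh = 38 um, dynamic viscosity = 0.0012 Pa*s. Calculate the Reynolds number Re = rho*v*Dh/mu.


Step 1: Convert Dh to meters: Dh = 38e-6 m
Step 2: Re = rho * v * Dh / mu
Re = 1260 * 0.149 * 38e-6 / 0.0012
Re = 5.945


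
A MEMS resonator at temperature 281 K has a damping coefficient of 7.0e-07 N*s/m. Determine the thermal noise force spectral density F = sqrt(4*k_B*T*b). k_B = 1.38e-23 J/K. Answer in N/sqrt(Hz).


Step 1: Compute 4 * k_B * T * b
= 4 * 1.38e-23 * 281 * 7.0e-07
= 1.0858e-26 N^2/Hz
Step 2: F_noise = sqrt(1.0858e-26)
F_noise = 1.04e-13 N/sqrt(Hz)


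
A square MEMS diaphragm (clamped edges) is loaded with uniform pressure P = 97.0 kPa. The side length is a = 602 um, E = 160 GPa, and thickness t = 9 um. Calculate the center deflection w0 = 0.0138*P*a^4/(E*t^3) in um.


Step 1: Convert pressure to compatible units (E is in GPa, so P in GPa).
P = 97.0 kPa = 97.0e-6 GPa
Step 2: Compute numerator: 0.0138 * P * a^4.
a^4 = 602^4 = 131336659216
numerator = 0.0138 * 97.0e-6 * 131336659216 = 1.758073e+05
Step 3: Compute denominator: E * t^3 = 160 * 9^3 = 116640
Step 4: w0 = numerator / denominator = 1.758073e+05 / 116640 = 1.5073 um


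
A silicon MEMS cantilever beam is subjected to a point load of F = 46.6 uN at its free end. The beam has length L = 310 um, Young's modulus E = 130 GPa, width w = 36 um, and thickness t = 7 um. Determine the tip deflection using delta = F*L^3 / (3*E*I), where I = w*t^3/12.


Step 1: Calculate the second moment of area.
I = w * t^3 / 12 = 36 * 7^3 / 12 = 1029.0 um^4
Step 2: Convert E to consistent units (1 GPa = 1000 uN/um^2).
E = 130 GPa = 130000 uN/um^2
Step 3: Calculate tip deflection.
delta = F * L^3 / (3 * E * I)
delta = 46.6 * 310^3 / (3 * 130000 * 1029.0)
delta = 3.4593 um


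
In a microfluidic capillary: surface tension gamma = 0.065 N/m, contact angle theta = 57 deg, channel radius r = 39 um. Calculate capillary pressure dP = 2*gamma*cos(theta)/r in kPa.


Step 1: cos(57 deg) = 0.5446
Step 2: Convert r to m: r = 39e-6 m
Step 3: dP = 2 * 0.065 * 0.5446 / 39e-6 = 1815.3 Pa
Step 4: Convert Pa to kPa (divide by 1000).
dP = 1.82 kPa


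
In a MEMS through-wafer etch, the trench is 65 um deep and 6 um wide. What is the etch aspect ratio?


Step 1: AR = depth / width
Step 2: AR = 65 / 6
AR = 10.8


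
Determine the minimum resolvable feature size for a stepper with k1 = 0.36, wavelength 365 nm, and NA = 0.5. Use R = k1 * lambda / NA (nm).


Step 1: Identify values: k1 = 0.36, lambda = 365 nm, NA = 0.5
Step 2: R = k1 * lambda / NA
R = 0.36 * 365 / 0.5
R = 262.8 nm


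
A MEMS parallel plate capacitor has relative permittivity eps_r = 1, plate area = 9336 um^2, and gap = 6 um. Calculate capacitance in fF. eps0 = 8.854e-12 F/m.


Step 1: Convert area to m^2: A = 9336e-12 m^2
Step 2: Convert gap to m: d = 6e-6 m
Step 3: C = eps0 * eps_r * A / d
C = 8.854e-12 * 1 * 9336e-12 / 6e-6
Step 4: Convert to fF (multiply by 1e15).
C = 13.78 fF


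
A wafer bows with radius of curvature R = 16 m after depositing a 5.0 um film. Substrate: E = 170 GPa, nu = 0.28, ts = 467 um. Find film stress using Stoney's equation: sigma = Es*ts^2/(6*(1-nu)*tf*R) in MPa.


Step 1: Compute numerator: Es * ts^2 = 170 * 467^2 = 37075130 (GPa*um^2)
Step 2: Compute denominator (R in um): 6*(1-nu)*tf*R = 6*0.72*5.0*16e6 = 345600000.0 (um^2)
Step 3: sigma (GPa) = 37075130 / 345600000.0 = 1.07278e-01 GPa
Step 4: Convert to MPa (x1000): sigma = 107.3 MPa


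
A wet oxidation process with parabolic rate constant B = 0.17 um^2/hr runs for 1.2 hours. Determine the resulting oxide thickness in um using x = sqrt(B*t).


Step 1: Compute B*t = 0.17 * 1.2 = 0.204
Step 2: x = sqrt(0.204)
x = 0.452 um


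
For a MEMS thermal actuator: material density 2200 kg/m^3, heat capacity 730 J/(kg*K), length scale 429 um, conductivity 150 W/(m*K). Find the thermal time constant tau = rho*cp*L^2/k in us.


Step 1: Convert L to m: L = 429e-6 m
Step 2: L^2 = (429e-6)^2 = 1.84041e-07 m^2
Step 3: tau = 2200 * 730 * 1.84041e-07 / 150 = 1.97046564e-03 s
Step 4: Convert to microseconds (multiply by 1e6).
tau = 1970.466 us


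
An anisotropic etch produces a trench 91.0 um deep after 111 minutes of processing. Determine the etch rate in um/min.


Step 1: Etch rate = depth / time
Step 2: rate = 91.0 / 111
rate = 0.82 um/min


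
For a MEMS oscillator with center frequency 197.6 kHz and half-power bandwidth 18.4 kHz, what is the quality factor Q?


Step 1: Q = f0 / bandwidth
Step 2: Q = 197.6 / 18.4
Q = 10.7


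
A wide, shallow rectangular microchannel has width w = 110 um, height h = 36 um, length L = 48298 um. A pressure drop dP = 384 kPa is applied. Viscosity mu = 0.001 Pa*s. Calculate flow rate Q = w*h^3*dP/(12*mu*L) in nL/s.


Step 1: Convert all dimensions to SI (meters).
w = 110e-6 m, h = 36e-6 m, L = 48298e-6 m, dP = 384e3 Pa
Step 2: Q = w * h^3 * dP / (12 * mu * L)
Q = 110e-6 * (36e-6)^3 * 384e3 / (12 * 0.001 * 48298e-6) = 3.4003296e-09 m^3/s
Step 3: Convert Q from m^3/s to nL/s (1 m^3 = 1e12 nL, so multiply by 1e12).
Q = 3400.33 nL/s


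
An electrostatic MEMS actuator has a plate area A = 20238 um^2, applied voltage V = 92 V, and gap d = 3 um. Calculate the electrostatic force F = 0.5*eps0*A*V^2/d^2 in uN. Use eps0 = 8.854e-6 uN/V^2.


Step 1: Identify parameters.
eps0 = 8.854e-6 uN/V^2, A = 20238 um^2, V = 92 V, d = 3 um
Step 2: Compute V^2 = 92^2 = 8464
Step 3: Compute d^2 = 3^2 = 9
Step 4: F = 0.5 * 8.854e-6 * 20238 * 8464 / 9
F = 84.258 uN


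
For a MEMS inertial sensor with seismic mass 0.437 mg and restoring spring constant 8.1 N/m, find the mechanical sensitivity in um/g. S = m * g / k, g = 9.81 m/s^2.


Step 1: Convert mass: m = 0.437 mg = 4.37e-07 kg
Step 2: S = m * g / k = 4.37e-07 * 9.81 / 8.1
Step 3: S = 5.29e-07 m/g
Step 4: Convert to um/g: S = 0.529 um/g


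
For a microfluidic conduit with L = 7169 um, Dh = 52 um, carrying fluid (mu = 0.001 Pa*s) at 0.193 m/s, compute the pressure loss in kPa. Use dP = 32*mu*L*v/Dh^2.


Step 1: Convert to SI: L = 7169e-6 m, Dh = 52e-6 m
Step 2: dP = 32 * 0.001 * 7169e-6 * 0.193 / (52e-6)^2
Step 3: dP = 16374.17 Pa
Step 4: Convert to kPa: dP = 16.37 kPa


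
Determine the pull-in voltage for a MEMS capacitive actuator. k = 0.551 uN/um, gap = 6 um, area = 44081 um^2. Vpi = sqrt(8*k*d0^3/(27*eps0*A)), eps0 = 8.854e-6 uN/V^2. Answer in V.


Step 1: Compute numerator: 8 * k * d0^3 = 8 * 0.551 * 6^3 = 952.128
Step 2: Compute denominator: 27 * eps0 * A = 27 * 8.854e-6 * 44081 = 10.537916
Step 3: Vpi = sqrt(952.128 / 10.537916)
Vpi = 9.51 V


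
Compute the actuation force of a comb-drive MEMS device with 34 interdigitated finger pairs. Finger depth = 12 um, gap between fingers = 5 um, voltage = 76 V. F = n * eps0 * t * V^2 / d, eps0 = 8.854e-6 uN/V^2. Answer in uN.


Step 1: Parameters: n=34, eps0=8.854e-6 uN/V^2, t=12 um, V=76 V, d=5 um
Step 2: V^2 = 5776
Step 3: F = 34 * 8.854e-6 * 12 * 5776 / 5
F = 4.173 uN


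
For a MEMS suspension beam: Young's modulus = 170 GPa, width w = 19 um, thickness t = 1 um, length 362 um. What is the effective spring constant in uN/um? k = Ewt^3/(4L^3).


Step 1: Convert E to consistent units (1 GPa = 1000 uN/um^2).
E = 170 GPa = 170000 uN/um^2
Step 2: Compute t^3 = 1^3 = 1
Step 3: Compute L^3 = 362^3 = 47437928
Step 4: k = 170000 * 19 * 1 / (4 * 47437928)
k = 0.017 uN/um


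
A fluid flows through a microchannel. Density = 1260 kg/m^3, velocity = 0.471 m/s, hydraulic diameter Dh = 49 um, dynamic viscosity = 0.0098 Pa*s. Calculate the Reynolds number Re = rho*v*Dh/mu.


Step 1: Convert Dh to meters: Dh = 49e-6 m
Step 2: Re = rho * v * Dh / mu
Re = 1260 * 0.471 * 49e-6 / 0.0098
Re = 2.967


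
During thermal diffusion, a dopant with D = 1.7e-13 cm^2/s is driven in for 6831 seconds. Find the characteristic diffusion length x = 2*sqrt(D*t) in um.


Step 1: Compute D*t = 1.7e-13 * 6831 = 1.16127e-09 cm^2
Step 2: sqrt(D*t) = 3.4077e-05 cm
Step 3: x = 2 * 3.4077e-05 cm = 6.8154e-05 cm
Step 4: Convert to um (1 cm = 1e4 um): x = 0.682 um


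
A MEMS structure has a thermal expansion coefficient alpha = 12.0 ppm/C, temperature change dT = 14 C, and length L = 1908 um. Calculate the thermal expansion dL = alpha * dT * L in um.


Step 1: Convert CTE: alpha = 12.0 ppm/C = 12.0e-6 /C
Step 2: dL = 12.0e-6 * 14 * 1908
dL = 0.3205 um


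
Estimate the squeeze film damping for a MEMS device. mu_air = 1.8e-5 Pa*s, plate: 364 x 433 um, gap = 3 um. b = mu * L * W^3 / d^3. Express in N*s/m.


Step 1: Convert to SI.
L = 364e-6 m, W = 433e-6 m, d = 3e-6 m
Step 2: W^3 = (433e-6)^3 = 8.12e-11 m^3
Step 3: d^3 = (3e-6)^3 = 2.70e-17 m^3
Step 4: b = 1.8e-5 * 364e-6 * 8.12e-11 / 2.70e-17
b = 1.97e-02 N*s/m


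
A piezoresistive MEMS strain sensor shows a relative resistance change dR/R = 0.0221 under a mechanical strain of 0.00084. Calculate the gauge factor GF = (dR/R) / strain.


Step 1: Identify values.
dR/R = 0.0221, strain = 0.00084
Step 2: GF = (dR/R) / strain = 0.0221 / 0.00084
GF = 26.3


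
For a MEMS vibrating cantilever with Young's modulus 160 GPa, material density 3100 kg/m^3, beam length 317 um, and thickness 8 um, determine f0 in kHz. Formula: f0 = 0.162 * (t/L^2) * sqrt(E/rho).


Step 1: Convert units to SI.
t_SI = 8e-6 m, L_SI = 317e-6 m
Step 2: Calculate sqrt(E/rho).
sqrt(160e9 / 3100) = 7184.21 m/s
Step 3: Compute f0.
f0 = 0.162 * 8e-6 / (317e-6)^2 * 7184.21 = 92654.3 Hz = 92.65 kHz


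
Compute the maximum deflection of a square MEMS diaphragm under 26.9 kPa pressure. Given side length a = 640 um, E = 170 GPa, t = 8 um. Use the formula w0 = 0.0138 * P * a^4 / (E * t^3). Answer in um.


Step 1: Convert pressure to compatible units (E is in GPa, so P in GPa).
P = 26.9 kPa = 26.9e-6 GPa
Step 2: Compute numerator: 0.0138 * P * a^4.
a^4 = 640^4 = 167772160000
numerator = 0.0138 * 26.9e-6 * 167772160000 = 6.22804e+04
Step 3: Compute denominator: E * t^3 = 170 * 8^3 = 87040
Step 4: w0 = numerator / denominator = 6.22804e+04 / 87040 = 0.7155 um


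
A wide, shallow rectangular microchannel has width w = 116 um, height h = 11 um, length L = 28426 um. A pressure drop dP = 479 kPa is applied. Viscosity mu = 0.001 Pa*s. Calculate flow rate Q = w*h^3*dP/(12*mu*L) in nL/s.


Step 1: Convert all dimensions to SI (meters).
w = 116e-6 m, h = 11e-6 m, L = 28426e-6 m, dP = 479e3 Pa
Step 2: Q = w * h^3 * dP / (12 * mu * L)
Q = 116e-6 * (11e-6)^3 * 479e3 / (12 * 0.001 * 28426e-6) = 2.1680763e-10 m^3/s
Step 3: Convert Q from m^3/s to nL/s (1 m^3 = 1e12 nL, so multiply by 1e12).
Q = 216.808 nL/s


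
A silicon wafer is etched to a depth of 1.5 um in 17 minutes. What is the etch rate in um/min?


Step 1: Etch rate = depth / time
Step 2: rate = 1.5 / 17
rate = 0.088 um/min


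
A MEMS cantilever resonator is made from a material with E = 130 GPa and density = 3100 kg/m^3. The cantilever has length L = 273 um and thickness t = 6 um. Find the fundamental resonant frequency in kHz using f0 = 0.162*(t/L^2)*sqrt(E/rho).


Step 1: Convert units to SI.
t_SI = 6e-6 m, L_SI = 273e-6 m
Step 2: Calculate sqrt(E/rho).
sqrt(130e9 / 3100) = 6475.76 m/s
Step 3: Compute f0.
f0 = 0.162 * 6e-6 / (273e-6)^2 * 6475.76 = 84456.2 Hz = 84.46 kHz


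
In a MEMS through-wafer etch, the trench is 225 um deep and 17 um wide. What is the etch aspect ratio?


Step 1: AR = depth / width
Step 2: AR = 225 / 17
AR = 13.2


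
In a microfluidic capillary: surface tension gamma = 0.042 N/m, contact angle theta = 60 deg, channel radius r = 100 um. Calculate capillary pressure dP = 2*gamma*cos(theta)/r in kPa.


Step 1: cos(60 deg) = 0.5
Step 2: Convert r to m: r = 100e-6 m
Step 3: dP = 2 * 0.042 * 0.5 / 100e-6 = 420.0 Pa
Step 4: Convert Pa to kPa (divide by 1000).
dP = 0.42 kPa


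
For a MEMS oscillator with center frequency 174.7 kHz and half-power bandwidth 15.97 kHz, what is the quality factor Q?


Step 1: Q = f0 / bandwidth
Step 2: Q = 174.7 / 15.97
Q = 10.9


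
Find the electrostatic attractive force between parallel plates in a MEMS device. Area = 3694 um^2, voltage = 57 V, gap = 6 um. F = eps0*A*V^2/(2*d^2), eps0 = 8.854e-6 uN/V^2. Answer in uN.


Step 1: Identify parameters.
eps0 = 8.854e-6 uN/V^2, A = 3694 um^2, V = 57 V, d = 6 um
Step 2: Compute V^2 = 57^2 = 3249
Step 3: Compute d^2 = 6^2 = 36
Step 4: F = 0.5 * 8.854e-6 * 3694 * 3249 / 36
F = 1.476 uN


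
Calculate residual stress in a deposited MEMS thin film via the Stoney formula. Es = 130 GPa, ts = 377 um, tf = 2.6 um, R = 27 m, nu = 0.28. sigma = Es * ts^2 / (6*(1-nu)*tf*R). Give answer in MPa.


Step 1: Compute numerator: Es * ts^2 = 130 * 377^2 = 18476770 (GPa*um^2)
Step 2: Compute denominator (R in um): 6*(1-nu)*tf*R = 6*0.72*2.6*27e6 = 303264000.0 (um^2)
Step 3: sigma (GPa) = 18476770 / 303264000.0 = 6.0926e-02 GPa
Step 4: Convert to MPa (x1000): sigma = 60.9 MPa


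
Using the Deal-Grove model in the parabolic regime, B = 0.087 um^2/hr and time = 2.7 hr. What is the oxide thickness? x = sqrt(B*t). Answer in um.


Step 1: Compute B*t = 0.087 * 2.7 = 0.2349
Step 2: x = sqrt(0.2349)
x = 0.485 um


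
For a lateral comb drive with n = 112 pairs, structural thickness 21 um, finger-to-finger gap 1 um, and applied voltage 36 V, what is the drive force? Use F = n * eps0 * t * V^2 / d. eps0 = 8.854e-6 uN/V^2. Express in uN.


Step 1: Parameters: n=112, eps0=8.854e-6 uN/V^2, t=21 um, V=36 V, d=1 um
Step 2: V^2 = 1296
Step 3: F = 112 * 8.854e-6 * 21 * 1296 / 1
F = 26.989 uN


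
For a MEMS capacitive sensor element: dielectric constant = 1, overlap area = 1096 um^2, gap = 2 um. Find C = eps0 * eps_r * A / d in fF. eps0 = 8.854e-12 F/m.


Step 1: Convert area to m^2: A = 1096e-12 m^2
Step 2: Convert gap to m: d = 2e-6 m
Step 3: C = eps0 * eps_r * A / d
C = 8.854e-12 * 1 * 1096e-12 / 2e-6
Step 4: Convert to fF (multiply by 1e15).
C = 4.85 fF


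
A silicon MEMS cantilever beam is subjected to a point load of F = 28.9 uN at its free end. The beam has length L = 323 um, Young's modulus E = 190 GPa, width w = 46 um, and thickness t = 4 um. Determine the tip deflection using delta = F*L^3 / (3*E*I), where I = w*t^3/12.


Step 1: Calculate the second moment of area.
I = w * t^3 / 12 = 46 * 4^3 / 12 = 245.3333 um^4
Step 2: Convert E to consistent units (1 GPa = 1000 uN/um^2).
E = 190 GPa = 190000 uN/um^2
Step 3: Calculate tip deflection.
delta = F * L^3 / (3 * E * I)
delta = 28.9 * 323^3 / (3 * 190000 * 245.3333)
delta = 6.9642 um


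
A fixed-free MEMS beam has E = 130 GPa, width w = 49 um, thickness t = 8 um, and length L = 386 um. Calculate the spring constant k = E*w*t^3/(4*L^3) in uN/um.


Step 1: Convert E to consistent units (1 GPa = 1000 uN/um^2).
E = 130 GPa = 130000 uN/um^2
Step 2: Compute t^3 = 8^3 = 512
Step 3: Compute L^3 = 386^3 = 57512456
Step 4: k = 130000 * 49 * 512 / (4 * 57512456)
k = 14.1771 uN/um


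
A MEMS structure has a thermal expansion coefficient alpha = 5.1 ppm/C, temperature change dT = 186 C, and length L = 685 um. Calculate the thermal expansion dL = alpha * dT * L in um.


Step 1: Convert CTE: alpha = 5.1 ppm/C = 5.1e-6 /C
Step 2: dL = 5.1e-6 * 186 * 685
dL = 0.6498 um


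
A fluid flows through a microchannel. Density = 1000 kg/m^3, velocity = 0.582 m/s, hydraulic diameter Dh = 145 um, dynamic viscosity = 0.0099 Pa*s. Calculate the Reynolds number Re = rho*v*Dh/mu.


Step 1: Convert Dh to meters: Dh = 145e-6 m
Step 2: Re = rho * v * Dh / mu
Re = 1000 * 0.582 * 145e-6 / 0.0099
Re = 8.524


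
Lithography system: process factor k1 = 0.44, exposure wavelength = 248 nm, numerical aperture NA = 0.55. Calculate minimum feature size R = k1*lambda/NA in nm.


Step 1: Identify values: k1 = 0.44, lambda = 248 nm, NA = 0.55
Step 2: R = k1 * lambda / NA
R = 0.44 * 248 / 0.55
R = 198.4 nm


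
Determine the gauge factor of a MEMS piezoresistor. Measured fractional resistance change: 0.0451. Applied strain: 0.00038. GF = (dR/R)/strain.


Step 1: Identify values.
dR/R = 0.0451, strain = 0.00038
Step 2: GF = (dR/R) / strain = 0.0451 / 0.00038
GF = 118.7


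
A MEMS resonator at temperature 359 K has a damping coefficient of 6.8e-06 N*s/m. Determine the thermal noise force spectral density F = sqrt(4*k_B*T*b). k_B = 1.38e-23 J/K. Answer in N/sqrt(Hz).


Step 1: Compute 4 * k_B * T * b
= 4 * 1.38e-23 * 359 * 6.8e-06
= 1.3475e-25 N^2/Hz
Step 2: F_noise = sqrt(1.3475e-25)
F_noise = 3.67e-13 N/sqrt(Hz)


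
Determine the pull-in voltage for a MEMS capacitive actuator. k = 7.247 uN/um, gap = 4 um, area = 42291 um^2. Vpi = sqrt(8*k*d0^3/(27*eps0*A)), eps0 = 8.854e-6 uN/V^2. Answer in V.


Step 1: Compute numerator: 8 * k * d0^3 = 8 * 7.247 * 4^3 = 3710.464
Step 2: Compute denominator: 27 * eps0 * A = 27 * 8.854e-6 * 42291 = 10.110002
Step 3: Vpi = sqrt(3710.464 / 10.110002)
Vpi = 19.16 V


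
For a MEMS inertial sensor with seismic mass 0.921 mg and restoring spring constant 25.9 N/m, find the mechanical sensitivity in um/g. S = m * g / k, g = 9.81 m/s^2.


Step 1: Convert mass: m = 0.921 mg = 9.21e-07 kg
Step 2: S = m * g / k = 9.21e-07 * 9.81 / 25.9
Step 3: S = 3.49e-07 m/g
Step 4: Convert to um/g: S = 0.349 um/g


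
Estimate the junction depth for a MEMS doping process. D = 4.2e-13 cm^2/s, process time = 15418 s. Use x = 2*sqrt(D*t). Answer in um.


Step 1: Compute D*t = 4.2e-13 * 15418 = 6.47556e-09 cm^2
Step 2: sqrt(D*t) = 8.04709e-05 cm
Step 3: x = 2 * 8.04709e-05 cm = 1.609418e-04 cm
Step 4: Convert to um (1 cm = 1e4 um): x = 1.609 um


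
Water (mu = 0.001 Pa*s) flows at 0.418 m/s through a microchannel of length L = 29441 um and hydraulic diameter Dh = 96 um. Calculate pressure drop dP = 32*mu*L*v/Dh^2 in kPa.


Step 1: Convert to SI: L = 29441e-6 m, Dh = 96e-6 m
Step 2: dP = 32 * 0.001 * 29441e-6 * 0.418 / (96e-6)^2
Step 3: dP = 42730.34 Pa
Step 4: Convert to kPa: dP = 42.73 kPa


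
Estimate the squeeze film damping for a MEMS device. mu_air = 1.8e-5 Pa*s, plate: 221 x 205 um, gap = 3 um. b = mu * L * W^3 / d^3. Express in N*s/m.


Step 1: Convert to SI.
L = 221e-6 m, W = 205e-6 m, d = 3e-6 m
Step 2: W^3 = (205e-6)^3 = 8.62e-12 m^3
Step 3: d^3 = (3e-6)^3 = 2.70e-17 m^3
Step 4: b = 1.8e-5 * 221e-6 * 8.62e-12 / 2.70e-17
b = 1.27e-03 N*s/m


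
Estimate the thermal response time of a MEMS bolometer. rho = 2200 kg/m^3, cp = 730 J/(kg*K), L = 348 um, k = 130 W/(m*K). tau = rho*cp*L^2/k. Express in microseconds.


Step 1: Convert L to m: L = 348e-6 m
Step 2: L^2 = (348e-6)^2 = 1.21104e-07 m^2
Step 3: tau = 2200 * 730 * 1.21104e-07 / 130 = 1.4961e-03 s
Step 4: Convert to microseconds (multiply by 1e6).
tau = 1496.1 us


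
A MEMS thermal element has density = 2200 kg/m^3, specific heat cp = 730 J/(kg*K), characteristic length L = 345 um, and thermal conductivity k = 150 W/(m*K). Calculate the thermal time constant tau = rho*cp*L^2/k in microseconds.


Step 1: Convert L to m: L = 345e-6 m
Step 2: L^2 = (345e-6)^2 = 1.19025e-07 m^2
Step 3: tau = 2200 * 730 * 1.19025e-07 / 150 = 1.274361e-03 s
Step 4: Convert to microseconds (multiply by 1e6).
tau = 1274.361 us


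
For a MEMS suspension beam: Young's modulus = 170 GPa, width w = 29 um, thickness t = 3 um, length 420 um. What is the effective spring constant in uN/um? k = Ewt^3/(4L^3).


Step 1: Convert E to consistent units (1 GPa = 1000 uN/um^2).
E = 170 GPa = 170000 uN/um^2
Step 2: Compute t^3 = 3^3 = 27
Step 3: Compute L^3 = 420^3 = 74088000
Step 4: k = 170000 * 29 * 27 / (4 * 74088000)
k = 0.4492 uN/um


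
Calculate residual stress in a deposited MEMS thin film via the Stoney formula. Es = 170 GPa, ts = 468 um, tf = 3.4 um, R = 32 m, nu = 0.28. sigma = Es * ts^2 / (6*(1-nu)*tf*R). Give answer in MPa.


Step 1: Compute numerator: Es * ts^2 = 170 * 468^2 = 37234080 (GPa*um^2)
Step 2: Compute denominator (R in um): 6*(1-nu)*tf*R = 6*0.72*3.4*32e6 = 470016000.0 (um^2)
Step 3: sigma (GPa) = 37234080 / 470016000.0 = 7.9219e-02 GPa
Step 4: Convert to MPa (x1000): sigma = 79.2 MPa


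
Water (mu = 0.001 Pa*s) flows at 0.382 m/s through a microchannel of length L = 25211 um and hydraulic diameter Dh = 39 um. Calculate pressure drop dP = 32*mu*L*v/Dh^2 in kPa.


Step 1: Convert to SI: L = 25211e-6 m, Dh = 39e-6 m
Step 2: dP = 32 * 0.001 * 25211e-6 * 0.382 / (39e-6)^2
Step 3: dP = 202616.22 Pa
Step 4: Convert to kPa: dP = 202.62 kPa


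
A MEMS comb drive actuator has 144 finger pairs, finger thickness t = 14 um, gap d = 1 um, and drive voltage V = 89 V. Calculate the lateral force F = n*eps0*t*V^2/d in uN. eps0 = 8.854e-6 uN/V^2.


Step 1: Parameters: n=144, eps0=8.854e-6 uN/V^2, t=14 um, V=89 V, d=1 um
Step 2: V^2 = 7921
Step 3: F = 144 * 8.854e-6 * 14 * 7921 / 1
F = 141.387 uN


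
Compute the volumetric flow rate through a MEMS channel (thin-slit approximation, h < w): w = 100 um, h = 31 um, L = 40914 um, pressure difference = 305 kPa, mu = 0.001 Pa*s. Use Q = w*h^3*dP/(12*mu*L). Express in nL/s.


Step 1: Convert all dimensions to SI (meters).
w = 100e-6 m, h = 31e-6 m, L = 40914e-6 m, dP = 305e3 Pa
Step 2: Q = w * h^3 * dP / (12 * mu * L)
Q = 100e-6 * (31e-6)^3 * 305e3 / (12 * 0.001 * 40914e-6) = 1.85068171e-09 m^3/s
Step 3: Convert Q from m^3/s to nL/s (1 m^3 = 1e12 nL, so multiply by 1e12).
Q = 1850.682 nL/s


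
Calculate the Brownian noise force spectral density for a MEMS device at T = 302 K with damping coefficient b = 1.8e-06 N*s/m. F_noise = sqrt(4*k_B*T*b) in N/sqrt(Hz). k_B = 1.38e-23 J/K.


Step 1: Compute 4 * k_B * T * b
= 4 * 1.38e-23 * 302 * 1.8e-06
= 3.0007e-26 N^2/Hz
Step 2: F_noise = sqrt(3.0007e-26)
F_noise = 1.73e-13 N/sqrt(Hz)


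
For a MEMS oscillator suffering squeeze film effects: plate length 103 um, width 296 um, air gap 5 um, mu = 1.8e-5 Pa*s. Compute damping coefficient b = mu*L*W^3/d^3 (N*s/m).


Step 1: Convert to SI.
L = 103e-6 m, W = 296e-6 m, d = 5e-6 m
Step 2: W^3 = (296e-6)^3 = 2.59e-11 m^3
Step 3: d^3 = (5e-6)^3 = 1.25e-16 m^3
Step 4: b = 1.8e-5 * 103e-6 * 2.59e-11 / 1.25e-16
b = 3.85e-04 N*s/m


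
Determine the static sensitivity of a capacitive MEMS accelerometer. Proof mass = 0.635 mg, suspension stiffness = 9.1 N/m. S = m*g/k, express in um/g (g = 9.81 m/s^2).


Step 1: Convert mass: m = 0.635 mg = 6.35e-07 kg
Step 2: S = m * g / k = 6.35e-07 * 9.81 / 9.1
Step 3: S = 6.85e-07 m/g
Step 4: Convert to um/g: S = 0.685 um/g


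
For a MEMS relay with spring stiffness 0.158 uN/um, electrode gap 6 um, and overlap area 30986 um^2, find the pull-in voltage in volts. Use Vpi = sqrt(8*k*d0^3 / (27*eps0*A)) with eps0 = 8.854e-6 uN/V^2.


Step 1: Compute numerator: 8 * k * d0^3 = 8 * 0.158 * 6^3 = 273.024
Step 2: Compute denominator: 27 * eps0 * A = 27 * 8.854e-6 * 30986 = 7.407451
Step 3: Vpi = sqrt(273.024 / 7.407451)
Vpi = 6.07 V


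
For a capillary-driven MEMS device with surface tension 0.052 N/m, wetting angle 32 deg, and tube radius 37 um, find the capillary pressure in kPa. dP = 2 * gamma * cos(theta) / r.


Step 1: cos(32 deg) = 0.848
Step 2: Convert r to m: r = 37e-6 m
Step 3: dP = 2 * 0.052 * 0.848 / 37e-6 = 2383.6 Pa
Step 4: Convert Pa to kPa (divide by 1000).
dP = 2.38 kPa


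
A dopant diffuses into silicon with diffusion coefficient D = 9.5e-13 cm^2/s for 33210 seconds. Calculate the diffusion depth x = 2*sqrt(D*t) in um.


Step 1: Compute D*t = 9.5e-13 * 33210 = 3.15495e-08 cm^2
Step 2: sqrt(D*t) = 1.77622e-04 cm
Step 3: x = 2 * 1.77622e-04 cm = 3.55244e-04 cm
Step 4: Convert to um (1 cm = 1e4 um): x = 3.552 um


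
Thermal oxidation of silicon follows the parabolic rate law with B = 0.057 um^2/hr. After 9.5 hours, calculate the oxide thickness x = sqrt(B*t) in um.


Step 1: Compute B*t = 0.057 * 9.5 = 0.5415
Step 2: x = sqrt(0.5415)
x = 0.736 um


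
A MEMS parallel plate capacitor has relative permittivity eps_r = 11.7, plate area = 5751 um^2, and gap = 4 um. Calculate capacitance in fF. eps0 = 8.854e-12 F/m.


Step 1: Convert area to m^2: A = 5751e-12 m^2
Step 2: Convert gap to m: d = 4e-6 m
Step 3: C = eps0 * eps_r * A / d
C = 8.854e-12 * 11.7 * 5751e-12 / 4e-6
Step 4: Convert to fF (multiply by 1e15).
C = 148.94 fF


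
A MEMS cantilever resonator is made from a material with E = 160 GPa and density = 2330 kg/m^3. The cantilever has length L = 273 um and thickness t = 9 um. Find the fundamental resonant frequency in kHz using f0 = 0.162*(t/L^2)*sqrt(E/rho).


Step 1: Convert units to SI.
t_SI = 9e-6 m, L_SI = 273e-6 m
Step 2: Calculate sqrt(E/rho).
sqrt(160e9 / 2330) = 8286.71 m/s
Step 3: Compute f0.
f0 = 0.162 * 9e-6 / (273e-6)^2 * 8286.71 = 162111.7 Hz = 162.11 kHz


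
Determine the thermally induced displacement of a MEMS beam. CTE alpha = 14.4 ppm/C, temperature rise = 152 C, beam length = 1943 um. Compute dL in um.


Step 1: Convert CTE: alpha = 14.4 ppm/C = 14.4e-6 /C
Step 2: dL = 14.4e-6 * 152 * 1943
dL = 4.2528 um


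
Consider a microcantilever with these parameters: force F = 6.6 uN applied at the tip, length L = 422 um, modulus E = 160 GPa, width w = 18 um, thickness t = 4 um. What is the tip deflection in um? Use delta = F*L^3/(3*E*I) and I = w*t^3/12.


Step 1: Calculate the second moment of area.
I = w * t^3 / 12 = 18 * 4^3 / 12 = 96.0 um^4
Step 2: Convert E to consistent units (1 GPa = 1000 uN/um^2).
E = 160 GPa = 160000 uN/um^2
Step 3: Calculate tip deflection.
delta = F * L^3 / (3 * E * I)
delta = 6.6 * 422^3 / (3 * 160000 * 96.0)
delta = 10.7639 um


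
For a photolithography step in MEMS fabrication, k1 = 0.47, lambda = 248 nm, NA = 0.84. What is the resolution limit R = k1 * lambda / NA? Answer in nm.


Step 1: Identify values: k1 = 0.47, lambda = 248 nm, NA = 0.84
Step 2: R = k1 * lambda / NA
R = 0.47 * 248 / 0.84
R = 138.8 nm


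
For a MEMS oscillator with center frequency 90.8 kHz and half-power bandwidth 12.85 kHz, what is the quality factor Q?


Step 1: Q = f0 / bandwidth
Step 2: Q = 90.8 / 12.85
Q = 7.1


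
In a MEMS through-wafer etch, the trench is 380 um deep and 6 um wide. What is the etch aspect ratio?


Step 1: AR = depth / width
Step 2: AR = 380 / 6
AR = 63.3


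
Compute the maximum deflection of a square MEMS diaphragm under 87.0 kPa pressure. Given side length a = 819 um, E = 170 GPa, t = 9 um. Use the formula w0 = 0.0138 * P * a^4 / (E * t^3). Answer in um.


Step 1: Convert pressure to compatible units (E is in GPa, so P in GPa).
P = 87.0 kPa = 87.0e-6 GPa
Step 2: Compute numerator: 0.0138 * P * a^4.
a^4 = 819^4 = 449920319121
numerator = 0.0138 * 87.0e-6 * 449920319121 = 5.401743e+05
Step 3: Compute denominator: E * t^3 = 170 * 9^3 = 123930
Step 4: w0 = numerator / denominator = 5.401743e+05 / 123930 = 4.3587 um


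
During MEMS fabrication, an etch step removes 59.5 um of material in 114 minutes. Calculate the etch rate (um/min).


Step 1: Etch rate = depth / time
Step 2: rate = 59.5 / 114
rate = 0.522 um/min


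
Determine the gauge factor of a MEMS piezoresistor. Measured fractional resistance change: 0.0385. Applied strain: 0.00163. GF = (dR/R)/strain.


Step 1: Identify values.
dR/R = 0.0385, strain = 0.00163
Step 2: GF = (dR/R) / strain = 0.0385 / 0.00163
GF = 23.6


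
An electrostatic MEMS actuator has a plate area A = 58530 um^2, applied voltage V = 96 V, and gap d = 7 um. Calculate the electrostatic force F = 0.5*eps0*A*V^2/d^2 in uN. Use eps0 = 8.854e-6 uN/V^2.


Step 1: Identify parameters.
eps0 = 8.854e-6 uN/V^2, A = 58530 um^2, V = 96 V, d = 7 um
Step 2: Compute V^2 = 96^2 = 9216
Step 3: Compute d^2 = 7^2 = 49
Step 4: F = 0.5 * 8.854e-6 * 58530 * 9216 / 49
F = 48.734 uN


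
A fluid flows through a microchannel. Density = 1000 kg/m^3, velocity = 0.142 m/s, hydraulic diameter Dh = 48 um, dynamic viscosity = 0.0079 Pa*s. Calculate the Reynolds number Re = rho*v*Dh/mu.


Step 1: Convert Dh to meters: Dh = 48e-6 m
Step 2: Re = rho * v * Dh / mu
Re = 1000 * 0.142 * 48e-6 / 0.0079
Re = 0.863


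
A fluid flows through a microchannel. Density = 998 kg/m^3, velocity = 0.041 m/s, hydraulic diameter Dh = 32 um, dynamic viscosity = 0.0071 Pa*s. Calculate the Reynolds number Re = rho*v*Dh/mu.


Step 1: Convert Dh to meters: Dh = 32e-6 m
Step 2: Re = rho * v * Dh / mu
Re = 998 * 0.041 * 32e-6 / 0.0071
Re = 0.184


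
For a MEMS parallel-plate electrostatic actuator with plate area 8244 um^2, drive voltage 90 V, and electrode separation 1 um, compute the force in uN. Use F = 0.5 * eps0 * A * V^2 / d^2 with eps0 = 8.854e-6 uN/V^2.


Step 1: Identify parameters.
eps0 = 8.854e-6 uN/V^2, A = 8244 um^2, V = 90 V, d = 1 um
Step 2: Compute V^2 = 90^2 = 8100
Step 3: Compute d^2 = 1^2 = 1
Step 4: F = 0.5 * 8.854e-6 * 8244 * 8100 / 1
F = 295.619 uN


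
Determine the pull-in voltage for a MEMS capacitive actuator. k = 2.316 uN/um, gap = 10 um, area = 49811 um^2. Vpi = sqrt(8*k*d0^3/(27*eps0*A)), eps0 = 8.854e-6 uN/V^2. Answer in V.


Step 1: Compute numerator: 8 * k * d0^3 = 8 * 2.316 * 10^3 = 18528.0
Step 2: Compute denominator: 27 * eps0 * A = 27 * 8.854e-6 * 49811 = 11.907718
Step 3: Vpi = sqrt(18528.0 / 11.907718)
Vpi = 39.45 V


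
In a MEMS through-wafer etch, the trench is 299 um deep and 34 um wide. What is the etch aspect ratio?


Step 1: AR = depth / width
Step 2: AR = 299 / 34
AR = 8.8


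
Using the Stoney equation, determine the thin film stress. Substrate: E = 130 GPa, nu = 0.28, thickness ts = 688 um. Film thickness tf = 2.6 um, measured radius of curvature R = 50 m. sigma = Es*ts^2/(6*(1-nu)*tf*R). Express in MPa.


Step 1: Compute numerator: Es * ts^2 = 130 * 688^2 = 61534720 (GPa*um^2)
Step 2: Compute denominator (R in um): 6*(1-nu)*tf*R = 6*0.72*2.6*50e6 = 561600000.0 (um^2)
Step 3: sigma (GPa) = 61534720 / 561600000.0 = 1.0957e-01 GPa
Step 4: Convert to MPa (x1000): sigma = 109.6 MPa


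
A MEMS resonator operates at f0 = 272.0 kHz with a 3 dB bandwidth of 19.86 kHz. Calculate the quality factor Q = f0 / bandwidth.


Step 1: Q = f0 / bandwidth
Step 2: Q = 272.0 / 19.86
Q = 13.7


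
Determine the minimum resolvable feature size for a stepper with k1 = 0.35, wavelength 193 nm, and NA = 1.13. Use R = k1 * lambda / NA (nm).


Step 1: Identify values: k1 = 0.35, lambda = 193 nm, NA = 1.13
Step 2: R = k1 * lambda / NA
R = 0.35 * 193 / 1.13
R = 59.8 nm


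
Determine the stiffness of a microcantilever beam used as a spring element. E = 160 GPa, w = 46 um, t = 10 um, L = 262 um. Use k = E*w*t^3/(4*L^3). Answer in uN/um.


Step 1: Convert E to consistent units (1 GPa = 1000 uN/um^2).
E = 160 GPa = 160000 uN/um^2
Step 2: Compute t^3 = 10^3 = 1000
Step 3: Compute L^3 = 262^3 = 17984728
Step 4: k = 160000 * 46 * 1000 / (4 * 17984728)
k = 102.309 uN/um


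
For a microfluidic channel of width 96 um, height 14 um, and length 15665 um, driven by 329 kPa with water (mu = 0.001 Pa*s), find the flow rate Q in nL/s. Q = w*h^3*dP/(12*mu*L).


Step 1: Convert all dimensions to SI (meters).
w = 96e-6 m, h = 14e-6 m, L = 15665e-6 m, dP = 329e3 Pa
Step 2: Q = w * h^3 * dP / (12 * mu * L)
Q = 96e-6 * (14e-6)^3 * 329e3 / (12 * 0.001 * 15665e-6) = 4.6104105e-10 m^3/s
Step 3: Convert Q from m^3/s to nL/s (1 m^3 = 1e12 nL, so multiply by 1e12).
Q = 461.041 nL/s


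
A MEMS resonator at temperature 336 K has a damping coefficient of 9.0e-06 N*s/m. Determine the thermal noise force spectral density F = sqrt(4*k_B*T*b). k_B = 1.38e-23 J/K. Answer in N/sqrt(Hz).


Step 1: Compute 4 * k_B * T * b
= 4 * 1.38e-23 * 336 * 9.0e-06
= 1.6692e-25 N^2/Hz
Step 2: F_noise = sqrt(1.6692e-25)
F_noise = 4.09e-13 N/sqrt(Hz)


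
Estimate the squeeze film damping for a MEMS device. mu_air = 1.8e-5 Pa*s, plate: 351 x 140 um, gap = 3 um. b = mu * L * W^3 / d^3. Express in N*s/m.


Step 1: Convert to SI.
L = 351e-6 m, W = 140e-6 m, d = 3e-6 m
Step 2: W^3 = (140e-6)^3 = 2.74e-12 m^3
Step 3: d^3 = (3e-6)^3 = 2.70e-17 m^3
Step 4: b = 1.8e-5 * 351e-6 * 2.74e-12 / 2.70e-17
b = 6.42e-04 N*s/m


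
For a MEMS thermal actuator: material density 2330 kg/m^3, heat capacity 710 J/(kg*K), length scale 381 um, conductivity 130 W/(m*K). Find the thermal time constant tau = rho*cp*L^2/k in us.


Step 1: Convert L to m: L = 381e-6 m
Step 2: L^2 = (381e-6)^2 = 1.45161e-07 m^2
Step 3: tau = 2330 * 710 * 1.45161e-07 / 130 = 1.8472296e-03 s
Step 4: Convert to microseconds (multiply by 1e6).
tau = 1847.23 us


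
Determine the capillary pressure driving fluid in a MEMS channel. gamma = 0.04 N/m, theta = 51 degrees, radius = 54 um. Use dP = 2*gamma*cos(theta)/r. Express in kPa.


Step 1: cos(51 deg) = 0.6293
Step 2: Convert r to m: r = 54e-6 m
Step 3: dP = 2 * 0.04 * 0.6293 / 54e-6 = 932.3 Pa
Step 4: Convert Pa to kPa (divide by 1000).
dP = 0.93 kPa


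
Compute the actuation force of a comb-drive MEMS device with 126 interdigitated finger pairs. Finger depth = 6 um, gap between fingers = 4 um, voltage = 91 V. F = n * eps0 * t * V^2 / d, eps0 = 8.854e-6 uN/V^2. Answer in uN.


Step 1: Parameters: n=126, eps0=8.854e-6 uN/V^2, t=6 um, V=91 V, d=4 um
Step 2: V^2 = 8281
Step 3: F = 126 * 8.854e-6 * 6 * 8281 / 4
F = 13.857 uN


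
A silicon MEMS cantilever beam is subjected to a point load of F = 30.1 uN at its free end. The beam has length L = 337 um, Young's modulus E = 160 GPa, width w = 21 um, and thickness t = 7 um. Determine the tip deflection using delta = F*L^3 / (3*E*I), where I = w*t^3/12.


Step 1: Calculate the second moment of area.
I = w * t^3 / 12 = 21 * 7^3 / 12 = 600.25 um^4
Step 2: Convert E to consistent units (1 GPa = 1000 uN/um^2).
E = 160 GPa = 160000 uN/um^2
Step 3: Calculate tip deflection.
delta = F * L^3 / (3 * E * I)
delta = 30.1 * 337^3 / (3 * 160000 * 600.25)
delta = 3.9984 um


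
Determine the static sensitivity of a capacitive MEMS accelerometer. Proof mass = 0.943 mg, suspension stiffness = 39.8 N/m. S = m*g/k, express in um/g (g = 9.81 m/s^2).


Step 1: Convert mass: m = 0.943 mg = 9.43e-07 kg
Step 2: S = m * g / k = 9.43e-07 * 9.81 / 39.8
Step 3: S = 2.32e-07 m/g
Step 4: Convert to um/g: S = 0.232 um/g


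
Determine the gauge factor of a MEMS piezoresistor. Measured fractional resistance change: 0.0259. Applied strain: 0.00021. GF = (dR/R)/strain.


Step 1: Identify values.
dR/R = 0.0259, strain = 0.00021
Step 2: GF = (dR/R) / strain = 0.0259 / 0.00021
GF = 123.3


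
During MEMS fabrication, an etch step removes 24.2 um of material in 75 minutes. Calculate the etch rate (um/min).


Step 1: Etch rate = depth / time
Step 2: rate = 24.2 / 75
rate = 0.323 um/min


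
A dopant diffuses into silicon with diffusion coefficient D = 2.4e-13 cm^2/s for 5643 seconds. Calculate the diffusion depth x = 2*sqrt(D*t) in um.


Step 1: Compute D*t = 2.4e-13 * 5643 = 1.35432e-09 cm^2
Step 2: sqrt(D*t) = 3.6801e-05 cm
Step 3: x = 2 * 3.6801e-05 cm = 7.3602e-05 cm
Step 4: Convert to um (1 cm = 1e4 um): x = 0.736 um


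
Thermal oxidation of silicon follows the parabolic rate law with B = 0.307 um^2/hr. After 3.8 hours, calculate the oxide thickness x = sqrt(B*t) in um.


Step 1: Compute B*t = 0.307 * 3.8 = 1.1666
Step 2: x = sqrt(1.1666)
x = 1.08 um


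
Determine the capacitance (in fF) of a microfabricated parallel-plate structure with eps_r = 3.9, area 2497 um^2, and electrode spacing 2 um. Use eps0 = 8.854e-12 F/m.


Step 1: Convert area to m^2: A = 2497e-12 m^2
Step 2: Convert gap to m: d = 2e-6 m
Step 3: C = eps0 * eps_r * A / d
C = 8.854e-12 * 3.9 * 2497e-12 / 2e-6
Step 4: Convert to fF (multiply by 1e15).
C = 43.11 fF


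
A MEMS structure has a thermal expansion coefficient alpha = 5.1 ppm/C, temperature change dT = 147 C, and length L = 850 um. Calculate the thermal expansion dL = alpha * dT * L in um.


Step 1: Convert CTE: alpha = 5.1 ppm/C = 5.1e-6 /C
Step 2: dL = 5.1e-6 * 147 * 850
dL = 0.6372 um


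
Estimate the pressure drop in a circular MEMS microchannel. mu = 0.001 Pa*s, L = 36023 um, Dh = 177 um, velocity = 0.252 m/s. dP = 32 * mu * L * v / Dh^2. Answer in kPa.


Step 1: Convert to SI: L = 36023e-6 m, Dh = 177e-6 m
Step 2: dP = 32 * 0.001 * 36023e-6 * 0.252 / (177e-6)^2
Step 3: dP = 9272.22 Pa
Step 4: Convert to kPa: dP = 9.27 kPa


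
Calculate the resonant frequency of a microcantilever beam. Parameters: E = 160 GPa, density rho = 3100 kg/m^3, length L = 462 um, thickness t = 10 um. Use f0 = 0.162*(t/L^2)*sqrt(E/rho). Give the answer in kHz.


Step 1: Convert units to SI.
t_SI = 10e-6 m, L_SI = 462e-6 m
Step 2: Calculate sqrt(E/rho).
sqrt(160e9 / 3100) = 7184.21 m/s
Step 3: Compute f0.
f0 = 0.162 * 10e-6 / (462e-6)^2 * 7184.21 = 54526.8 Hz = 54.53 kHz


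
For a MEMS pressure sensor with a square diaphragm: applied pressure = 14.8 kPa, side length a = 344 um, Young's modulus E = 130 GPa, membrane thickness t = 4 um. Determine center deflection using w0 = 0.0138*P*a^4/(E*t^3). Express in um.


Step 1: Convert pressure to compatible units (E is in GPa, so P in GPa).
P = 14.8 kPa = 14.8e-6 GPa
Step 2: Compute numerator: 0.0138 * P * a^4.
a^4 = 344^4 = 14003408896
numerator = 0.0138 * 14.8e-6 * 14003408896 = 2.86006e+03
Step 3: Compute denominator: E * t^3 = 130 * 4^3 = 8320
Step 4: w0 = numerator / denominator = 2.86006e+03 / 8320 = 0.3438 um


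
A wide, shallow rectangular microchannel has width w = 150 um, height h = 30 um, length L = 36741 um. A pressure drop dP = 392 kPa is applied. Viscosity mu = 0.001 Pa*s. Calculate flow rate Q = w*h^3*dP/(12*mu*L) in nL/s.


Step 1: Convert all dimensions to SI (meters).
w = 150e-6 m, h = 30e-6 m, L = 36741e-6 m, dP = 392e3 Pa
Step 2: Q = w * h^3 * dP / (12 * mu * L)
Q = 150e-6 * (30e-6)^3 * 392e3 / (12 * 0.001 * 36741e-6) = 3.60088185e-09 m^3/s
Step 3: Convert Q from m^3/s to nL/s (1 m^3 = 1e12 nL, so multiply by 1e12).
Q = 3600.882 nL/s


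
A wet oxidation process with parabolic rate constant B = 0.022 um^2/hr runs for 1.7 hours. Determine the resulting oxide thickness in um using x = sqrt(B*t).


Step 1: Compute B*t = 0.022 * 1.7 = 0.0374
Step 2: x = sqrt(0.0374)
x = 0.193 um


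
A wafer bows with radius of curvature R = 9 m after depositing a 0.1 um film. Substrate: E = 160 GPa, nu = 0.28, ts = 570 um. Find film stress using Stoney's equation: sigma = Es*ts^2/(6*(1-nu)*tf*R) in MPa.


Step 1: Compute numerator: Es * ts^2 = 160 * 570^2 = 51984000 (GPa*um^2)
Step 2: Compute denominator (R in um): 6*(1-nu)*tf*R = 6*0.72*0.1*9e6 = 3888000.0 (um^2)
Step 3: sigma (GPa) = 51984000 / 3888000.0 = 1.337037e+01 GPa
Step 4: Convert to MPa (x1000): sigma = 13370.4 MPa


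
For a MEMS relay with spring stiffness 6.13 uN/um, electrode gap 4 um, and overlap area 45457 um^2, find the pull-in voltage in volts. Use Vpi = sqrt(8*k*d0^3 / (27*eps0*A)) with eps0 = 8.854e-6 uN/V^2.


Step 1: Compute numerator: 8 * k * d0^3 = 8 * 6.13 * 4^3 = 3138.56
Step 2: Compute denominator: 27 * eps0 * A = 27 * 8.854e-6 * 45457 = 10.86686
Step 3: Vpi = sqrt(3138.56 / 10.86686)
Vpi = 16.99 V
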